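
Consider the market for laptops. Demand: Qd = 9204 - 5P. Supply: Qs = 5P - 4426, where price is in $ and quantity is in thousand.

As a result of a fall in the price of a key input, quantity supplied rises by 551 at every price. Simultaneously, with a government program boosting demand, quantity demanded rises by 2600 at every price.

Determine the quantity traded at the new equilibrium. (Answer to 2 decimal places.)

3964.50

Initially, 9204 - 5P = 5P - 4426, so 13630 = 10P and P = 1363, Q = 2389.
After the shift, demand is Qd = 11804 - 5P and supply is Qs = 5P - 3875.
Equate the new curves: 11804 - 5P = 5P - 3875, giving 15679 = 10P, P = 1567.9, Q = 3964.5.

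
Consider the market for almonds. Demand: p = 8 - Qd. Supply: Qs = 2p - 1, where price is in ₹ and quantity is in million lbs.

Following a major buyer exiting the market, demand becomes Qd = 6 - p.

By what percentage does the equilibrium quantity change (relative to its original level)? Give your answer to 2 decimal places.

Initially, 8 - p = 2p - 1, so 9 = 3p and p = 3, Q = 5.
With the change applied: demand Qd = 6 - p, supply Qs = 2p - 1.
Clearing the new market: 6 - p = 2p - 1, so p = 7/3 ≈ 2.3333 and Q = 11/3 ≈ 3.6667.
%ΔQ = (3.6667 − 5) / 5 × 100 = -26.67%.

-26.67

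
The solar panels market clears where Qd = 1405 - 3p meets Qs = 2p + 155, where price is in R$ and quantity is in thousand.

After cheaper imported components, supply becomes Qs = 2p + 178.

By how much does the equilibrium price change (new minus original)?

-4.6

Initially, 1405 - 3p = 2p + 155, so 1250 = 5p and p = 250, Q = 655.
The shock moves the curves to Qd = 1405 - 3p and Qs = 2p + 178.
Equate the new curves: 1405 - 3p = 2p + 178, giving 1227 = 5p, p = 245.4, Q = 668.8.
Δp = 245.4 − 250 = -4.6.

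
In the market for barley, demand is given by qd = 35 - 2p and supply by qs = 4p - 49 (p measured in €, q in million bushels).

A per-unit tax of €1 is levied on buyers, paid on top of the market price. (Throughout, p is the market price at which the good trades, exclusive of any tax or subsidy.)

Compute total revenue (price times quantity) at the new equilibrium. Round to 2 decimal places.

77.44

Original equilibrium: 35 - 2p = 4p - 49 gives 84 = 6p, so p = 14 and q = 7.
Since buyers pay the price plus the tax, the effective demand curve becomes qd = 33 - 2p.
Equate the new curves: 33 - 2p = 4p - 49, giving 82 = 6p, p = 41/3 ≈ 13.6667, q = 17/3 ≈ 5.6667.
New expenditure = 13.6667 × 5.6667 = 77.44.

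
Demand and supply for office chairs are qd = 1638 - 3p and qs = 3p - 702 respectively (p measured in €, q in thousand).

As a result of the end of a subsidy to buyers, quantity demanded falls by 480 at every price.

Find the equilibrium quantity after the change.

228

Before the shock: 1638 - 3p = 3p - 702 ⇒ 2340 = 6p ⇒ p = 390, q = 468.
The new curves are qd = 1158 - 3p (demand) and qs = 3p - 702 (supply).
Clearing the new market: 1158 - 3p = 3p - 702, so p = 310 and q = 228.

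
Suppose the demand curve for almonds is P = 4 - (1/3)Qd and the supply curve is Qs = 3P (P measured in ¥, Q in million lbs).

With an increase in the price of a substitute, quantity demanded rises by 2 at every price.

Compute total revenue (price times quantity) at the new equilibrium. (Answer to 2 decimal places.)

Solve the original market: 12 - 3P = 3P, hence P = 2 and Q = 6.
The shock moves the curves to Qd = 14 - 3P and Qs = 3P.
Clearing the new market: 14 - 3P = 3P, so P = 7/3 ≈ 2.3333 and Q = 7.
New expenditure = 2.3333 × 7 = 16.33.

16.33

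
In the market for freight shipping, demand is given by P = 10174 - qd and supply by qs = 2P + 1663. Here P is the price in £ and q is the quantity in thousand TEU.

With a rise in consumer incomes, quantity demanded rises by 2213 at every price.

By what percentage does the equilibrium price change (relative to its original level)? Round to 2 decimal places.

+26.00

Initially, 10174 - P = 2P + 1663, so 8511 = 3P and P = 2837, q = 7337.
The shock moves the curves to qd = 12387 - P and qs = 2P + 1663.
Clearing the new market: 12387 - P = 2P + 1663, so P = 10724/3 ≈ 3574.6667 and q = 26437/3 ≈ 8812.3333.
%ΔP = (3574.6667 − 2837) / 2837 × 100 = +26.00%.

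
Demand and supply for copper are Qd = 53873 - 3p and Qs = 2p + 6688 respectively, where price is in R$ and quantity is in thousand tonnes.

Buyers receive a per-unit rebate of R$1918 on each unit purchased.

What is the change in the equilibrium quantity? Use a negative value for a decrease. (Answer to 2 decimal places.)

Solve the original market: 53873 - 3p = 2p + 6688, hence p = 9437 and Q = 25562.
Since buyers' out-of-pocket price is the market price minus the rebate, the effective demand curve becomes Qd = 59627 - 3p.
Setting them equal: 59627 - 3p = 2p + 6688 → 52939 = 5p, so p = 10587.8 and Q = 27863.6.
ΔQ = 27863.6 − 25562 = +2301.60.

+2301.60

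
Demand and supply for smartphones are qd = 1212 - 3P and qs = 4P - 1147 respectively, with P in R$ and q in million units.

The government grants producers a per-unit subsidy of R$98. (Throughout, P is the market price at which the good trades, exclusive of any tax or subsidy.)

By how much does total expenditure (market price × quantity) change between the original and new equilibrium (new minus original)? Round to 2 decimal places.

Original equilibrium: 1212 - 3P = 4P - 1147 gives 2359 = 7P, so P = 337 and q = 201.
Since sellers receive the price plus the subsidy, the effective supply curve becomes qs = 4P - 755.
Clearing the new market: 1212 - 3P = 4P - 755, so P = 281 and q = 369.
Expenditure moves from 337×201 = 67737 to 281×369 = 103689; change = +35952.00.

+35952.00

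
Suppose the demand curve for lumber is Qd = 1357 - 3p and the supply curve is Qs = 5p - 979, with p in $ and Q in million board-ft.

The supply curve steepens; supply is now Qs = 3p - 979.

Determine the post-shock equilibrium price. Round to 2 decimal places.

Solve the original market: 1357 - 3p = 5p - 979, hence p = 292 and Q = 481.
With the change applied: demand Qd = 1357 - 3p, supply Qs = 3p - 979.
Equate the new curves: 1357 - 3p = 3p - 979, giving 2336 = 6p, p = 1168/3 ≈ 389.3333, Q = 189.

389.33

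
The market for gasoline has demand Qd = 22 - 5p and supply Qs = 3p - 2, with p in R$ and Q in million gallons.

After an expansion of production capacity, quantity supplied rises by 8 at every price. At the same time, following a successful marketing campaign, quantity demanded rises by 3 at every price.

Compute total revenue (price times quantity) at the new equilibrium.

Original equilibrium: 22 - 5p = 3p - 2 gives 24 = 8p, so p = 3 and Q = 7.
The shock moves the curves to Qd = 25 - 5p and Qs = 3p + 6.
New equilibrium: 25 - 5p = 3p + 6 ⇒ 19 = 8p ⇒ p = 2.375, Q = 13.125.
New expenditure = 2.375 × 13.125 = 31.171875.

31.171875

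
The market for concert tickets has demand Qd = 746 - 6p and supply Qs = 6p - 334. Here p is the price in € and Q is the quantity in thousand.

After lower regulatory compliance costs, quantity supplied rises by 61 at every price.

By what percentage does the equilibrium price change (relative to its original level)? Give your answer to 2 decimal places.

Original equilibrium: 746 - 6p = 6p - 334 gives 1080 = 12p, so p = 90 and Q = 206.
The new curves are Qd = 746 - 6p (demand) and Qs = 6p - 273 (supply).
Clearing the new market: 746 - 6p = 6p - 273, so p = 1019/12 ≈ 84.9167 and Q = 236.5.
%Δp = (84.9167 − 90) / 90 × 100 = -5.65%.

-5.65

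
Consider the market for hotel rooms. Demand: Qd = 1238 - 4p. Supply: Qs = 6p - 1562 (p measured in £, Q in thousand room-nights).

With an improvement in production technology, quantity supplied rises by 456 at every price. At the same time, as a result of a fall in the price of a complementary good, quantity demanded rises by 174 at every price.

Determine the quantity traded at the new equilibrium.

Original equilibrium: 1238 - 4p = 6p - 1562 gives 2800 = 10p, so p = 280 and Q = 118.
After the shift, demand is Qd = 1412 - 4p and supply is Qs = 6p - 1106.
Equate the new curves: 1412 - 4p = 6p - 1106, giving 2518 = 10p, p = 251.8, Q = 404.8.

404.8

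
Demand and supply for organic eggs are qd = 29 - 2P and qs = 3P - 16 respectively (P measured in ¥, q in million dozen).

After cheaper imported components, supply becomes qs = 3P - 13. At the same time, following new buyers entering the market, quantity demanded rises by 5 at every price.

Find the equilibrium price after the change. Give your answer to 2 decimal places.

9.40

Original equilibrium: 29 - 2P = 3P - 16 gives 45 = 5P, so P = 9 and q = 11.
The new curves are qd = 34 - 2P (demand) and qs = 3P - 13 (supply).
Equate the new curves: 34 - 2P = 3P - 13, giving 47 = 5P, P = 9.4, q = 15.2.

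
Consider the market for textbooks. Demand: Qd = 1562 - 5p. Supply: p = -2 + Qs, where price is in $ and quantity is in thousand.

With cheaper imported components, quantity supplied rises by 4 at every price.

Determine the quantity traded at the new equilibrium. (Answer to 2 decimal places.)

265.33

Initially, 1562 - 5p = p + 2, so 1560 = 6p and p = 260, Q = 262.
The shock moves the curves to Qd = 1562 - 5p and Qs = p + 6.
New equilibrium: 1562 - 5p = p + 6 ⇒ 1556 = 6p ⇒ p = 778/3 ≈ 259.3333, Q = 796/3 ≈ 265.3333.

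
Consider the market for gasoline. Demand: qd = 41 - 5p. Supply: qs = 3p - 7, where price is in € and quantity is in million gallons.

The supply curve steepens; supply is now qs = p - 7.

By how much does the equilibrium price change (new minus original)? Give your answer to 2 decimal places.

Before the shock: 41 - 5p = 3p - 7 ⇒ 48 = 8p ⇒ p = 6, q = 11.
After the shift, demand is qd = 41 - 5p and supply is qs = p - 7.
Setting them equal: 41 - 5p = p - 7 → 48 = 6p, so p = 8 and q = 1.
Δp = 8 − 6 = +2.00.

+2.00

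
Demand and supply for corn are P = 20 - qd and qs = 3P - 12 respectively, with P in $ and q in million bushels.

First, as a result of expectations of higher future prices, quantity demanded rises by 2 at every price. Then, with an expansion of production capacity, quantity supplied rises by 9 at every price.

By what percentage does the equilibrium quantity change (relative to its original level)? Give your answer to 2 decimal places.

+31.25

Initially, 20 - P = 3P - 12, so 32 = 4P and P = 8, q = 12.
The new curves are qd = 22 - P (demand) and qs = 3P - 3 (supply).
New equilibrium: 22 - P = 3P - 3 ⇒ 25 = 4P ⇒ P = 6.25, q = 15.75.
%Δq = (15.75 − 12) / 12 × 100 = +31.25%.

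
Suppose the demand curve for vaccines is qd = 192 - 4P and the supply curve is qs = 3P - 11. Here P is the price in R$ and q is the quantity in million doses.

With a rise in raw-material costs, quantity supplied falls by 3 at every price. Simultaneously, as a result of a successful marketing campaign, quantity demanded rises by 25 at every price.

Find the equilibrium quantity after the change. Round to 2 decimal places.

85.00

Solve the original market: 192 - 4P = 3P - 11, hence P = 29 and q = 76.
The shock moves the curves to qd = 217 - 4P and qs = 3P - 14.
New equilibrium: 217 - 4P = 3P - 14 ⇒ 231 = 7P ⇒ P = 33, q = 85.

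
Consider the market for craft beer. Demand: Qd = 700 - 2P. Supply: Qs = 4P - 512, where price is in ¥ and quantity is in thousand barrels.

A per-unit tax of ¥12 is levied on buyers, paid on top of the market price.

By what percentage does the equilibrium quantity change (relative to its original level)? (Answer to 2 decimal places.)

Initially, 700 - 2P = 4P - 512, so 1212 = 6P and P = 202, Q = 296.
Since buyers pay the price plus the tax, the effective demand curve becomes Qd = 676 - 2P.
Clearing the new market: 676 - 2P = 4P - 512, so P = 198 and Q = 280.
%ΔQ = (280 − 296) / 296 × 100 = -5.41%.

-5.41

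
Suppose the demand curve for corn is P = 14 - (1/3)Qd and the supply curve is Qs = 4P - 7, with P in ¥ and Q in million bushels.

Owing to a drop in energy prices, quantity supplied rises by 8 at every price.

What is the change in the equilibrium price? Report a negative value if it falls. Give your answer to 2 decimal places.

Before the shock: 42 - 3P = 4P - 7 ⇒ 49 = 7P ⇒ P = 7, Q = 21.
After the shift, demand is Qd = 42 - 3P and supply is Qs = 4P + 1.
New equilibrium: 42 - 3P = 4P + 1 ⇒ 41 = 7P ⇒ P = 41/7 ≈ 5.8571, Q = 171/7 ≈ 24.4286.
ΔP = 5.8571 − 7 = -1.14.

-1.14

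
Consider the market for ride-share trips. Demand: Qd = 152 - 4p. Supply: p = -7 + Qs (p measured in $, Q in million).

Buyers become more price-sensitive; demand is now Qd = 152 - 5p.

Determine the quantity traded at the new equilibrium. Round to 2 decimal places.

31.17

Initially, 152 - 4p = p + 7, so 145 = 5p and p = 29, Q = 36.
The new curves are Qd = 152 - 5p (demand) and Qs = p + 7 (supply).
Clearing the new market: 152 - 5p = p + 7, so p = 145/6 ≈ 24.1667 and Q = 187/6 ≈ 31.1667.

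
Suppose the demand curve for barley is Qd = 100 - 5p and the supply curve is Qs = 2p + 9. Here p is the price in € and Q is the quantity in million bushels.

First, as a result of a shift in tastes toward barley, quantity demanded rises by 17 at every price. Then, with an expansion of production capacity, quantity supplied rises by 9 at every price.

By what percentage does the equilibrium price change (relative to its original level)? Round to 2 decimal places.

Initially, 100 - 5p = 2p + 9, so 91 = 7p and p = 13, Q = 35.
With the change applied: demand Qd = 117 - 5p, supply Qs = 2p + 18.
Equate the new curves: 117 - 5p = 2p + 18, giving 99 = 7p, p = 99/7 ≈ 14.1429, Q = 324/7 ≈ 46.2857.
%Δp = (14.1429 − 13) / 13 × 100 = +8.79%.

+8.79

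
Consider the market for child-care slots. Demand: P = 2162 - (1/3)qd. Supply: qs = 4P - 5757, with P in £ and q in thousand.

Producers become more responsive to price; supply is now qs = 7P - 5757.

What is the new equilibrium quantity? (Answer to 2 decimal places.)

Solve the original market: 6486 - 3P = 4P - 5757, hence P = 1749 and q = 1239.
With the change applied: demand qd = 6486 - 3P, supply qs = 7P - 5757.
Setting them equal: 6486 - 3P = 7P - 5757 → 12243 = 10P, so P = 1224.3 and q = 2813.1.

2813.10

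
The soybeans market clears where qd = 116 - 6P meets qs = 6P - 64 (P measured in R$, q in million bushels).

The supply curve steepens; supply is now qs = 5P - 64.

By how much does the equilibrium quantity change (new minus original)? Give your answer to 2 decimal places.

-8.18

Before the shock: 116 - 6P = 6P - 64 ⇒ 180 = 12P ⇒ P = 15, q = 26.
The shock moves the curves to qd = 116 - 6P and qs = 5P - 64.
Equate the new curves: 116 - 6P = 5P - 64, giving 180 = 11P, P = 180/11 ≈ 16.3636, q = 196/11 ≈ 17.8182.
Δq = 17.8182 − 26 = -8.18.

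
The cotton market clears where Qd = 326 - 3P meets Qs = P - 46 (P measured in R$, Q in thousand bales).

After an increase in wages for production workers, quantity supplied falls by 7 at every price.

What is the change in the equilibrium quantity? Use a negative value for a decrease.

Before the shock: 326 - 3P = P - 46 ⇒ 372 = 4P ⇒ P = 93, Q = 47.
The new curves are Qd = 326 - 3P (demand) and Qs = P - 53 (supply).
Clearing the new market: 326 - 3P = P - 53, so P = 94.75 and Q = 41.75.
ΔQ = 41.75 − 47 = -5.25.

-5.25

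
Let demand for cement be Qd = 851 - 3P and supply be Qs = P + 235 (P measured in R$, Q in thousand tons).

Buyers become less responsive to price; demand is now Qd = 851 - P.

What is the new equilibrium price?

Solve the original market: 851 - 3P = P + 235, hence P = 154 and Q = 389.
The new curves are Qd = 851 - P (demand) and Qs = P + 235 (supply).
Equate the new curves: 851 - P = P + 235, giving 616 = 2P, P = 308, Q = 543.

308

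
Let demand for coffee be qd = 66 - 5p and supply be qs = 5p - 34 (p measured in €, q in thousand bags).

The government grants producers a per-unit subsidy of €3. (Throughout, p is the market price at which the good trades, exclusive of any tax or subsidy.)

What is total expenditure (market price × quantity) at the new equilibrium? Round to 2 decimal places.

Original equilibrium: 66 - 5p = 5p - 34 gives 100 = 10p, so p = 10 and q = 16.
Since sellers receive the price plus the subsidy, the effective supply curve becomes qs = 5p - 19.
Clearing the new market: 66 - 5p = 5p - 19, so p = 8.5 and q = 23.5.
New expenditure = 8.5 × 23.5 = 199.75.

199.75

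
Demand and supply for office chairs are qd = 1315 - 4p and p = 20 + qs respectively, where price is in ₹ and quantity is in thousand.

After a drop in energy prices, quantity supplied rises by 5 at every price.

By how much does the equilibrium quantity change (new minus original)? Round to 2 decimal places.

Initially, 1315 - 4p = p - 20, so 1335 = 5p and p = 267, q = 247.
The new curves are qd = 1315 - 4p (demand) and qs = p - 15 (supply).
Clearing the new market: 1315 - 4p = p - 15, so p = 266 and q = 251.
Δq = 251 − 247 = +4.00.

+4.00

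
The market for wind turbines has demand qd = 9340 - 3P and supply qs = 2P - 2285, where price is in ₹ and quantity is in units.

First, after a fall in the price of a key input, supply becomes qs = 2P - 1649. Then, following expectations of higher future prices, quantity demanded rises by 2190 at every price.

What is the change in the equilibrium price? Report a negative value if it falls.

Before the shock: 9340 - 3P = 2P - 2285 ⇒ 11625 = 5P ⇒ P = 2325, q = 2365.
The new curves are qd = 11530 - 3P (demand) and qs = 2P - 1649 (supply).
Setting them equal: 11530 - 3P = 2P - 1649 → 13179 = 5P, so P = 2635.8 and q = 3622.6.
ΔP = 2635.8 − 2325 = +310.8.

+310.8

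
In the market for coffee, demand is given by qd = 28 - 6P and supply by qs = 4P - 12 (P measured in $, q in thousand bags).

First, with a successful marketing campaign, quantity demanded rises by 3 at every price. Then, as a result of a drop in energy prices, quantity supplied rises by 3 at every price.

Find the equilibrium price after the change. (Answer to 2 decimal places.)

4.00

Before the shock: 28 - 6P = 4P - 12 ⇒ 40 = 10P ⇒ P = 4, q = 4.
After the shift, demand is qd = 31 - 6P and supply is qs = 4P - 9.
Setting them equal: 31 - 6P = 4P - 9 → 40 = 10P, so P = 4 and q = 7.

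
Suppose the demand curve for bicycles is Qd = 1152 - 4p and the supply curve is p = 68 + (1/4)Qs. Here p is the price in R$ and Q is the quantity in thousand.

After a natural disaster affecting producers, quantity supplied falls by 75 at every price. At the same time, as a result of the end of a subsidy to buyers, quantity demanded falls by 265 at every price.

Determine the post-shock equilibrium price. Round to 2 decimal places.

Before the shock: 1152 - 4p = 4p - 272 ⇒ 1424 = 8p ⇒ p = 178, Q = 440.
The new curves are Qd = 887 - 4p (demand) and Qs = 4p - 347 (supply).
Equate the new curves: 887 - 4p = 4p - 347, giving 1234 = 8p, p = 154.25, Q = 270.

154.25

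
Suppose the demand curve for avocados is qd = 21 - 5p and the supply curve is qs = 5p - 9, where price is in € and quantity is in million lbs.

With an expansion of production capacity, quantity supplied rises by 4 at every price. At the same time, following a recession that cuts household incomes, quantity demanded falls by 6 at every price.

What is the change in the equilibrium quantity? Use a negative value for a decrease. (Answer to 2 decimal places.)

-1.00

Before the shock: 21 - 5p = 5p - 9 ⇒ 30 = 10p ⇒ p = 3, q = 6.
The shock moves the curves to qd = 15 - 5p and qs = 5p - 5.
Setting them equal: 15 - 5p = 5p - 5 → 20 = 10p, so p = 2 and q = 5.
Δq = 5 − 6 = -1.00.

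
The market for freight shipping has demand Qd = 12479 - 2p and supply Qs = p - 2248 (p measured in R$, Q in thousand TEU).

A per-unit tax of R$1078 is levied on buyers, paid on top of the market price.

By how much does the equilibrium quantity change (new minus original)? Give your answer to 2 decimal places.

-718.67

Solve the original market: 12479 - 2p = p - 2248, hence p = 4909 and Q = 2661.
Since buyers pay the price plus the tax, the effective demand curve becomes Qd = 10323 - 2p.
New equilibrium: 10323 - 2p = p - 2248 ⇒ 12571 = 3p ⇒ p = 12571/3 ≈ 4190.3333, Q = 5827/3 ≈ 1942.3333.
ΔQ = 1942.3333 − 2661 = -718.67.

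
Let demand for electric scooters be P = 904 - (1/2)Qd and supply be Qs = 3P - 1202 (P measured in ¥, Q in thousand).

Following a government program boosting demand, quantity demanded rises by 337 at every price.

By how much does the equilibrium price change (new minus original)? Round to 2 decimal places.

Original equilibrium: 1808 - 2P = 3P - 1202 gives 3010 = 5P, so P = 602 and Q = 604.
With the change applied: demand Qd = 2145 - 2P, supply Qs = 3P - 1202.
Clearing the new market: 2145 - 2P = 3P - 1202, so P = 669.4 and Q = 806.2.
ΔP = 669.4 − 602 = +67.40.

+67.40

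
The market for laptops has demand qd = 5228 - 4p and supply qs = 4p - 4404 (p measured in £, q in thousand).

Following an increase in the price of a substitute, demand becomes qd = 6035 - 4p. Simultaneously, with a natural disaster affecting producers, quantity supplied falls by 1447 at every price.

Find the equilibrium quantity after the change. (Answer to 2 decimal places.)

92.00

Initially, 5228 - 4p = 4p - 4404, so 9632 = 8p and p = 1204, q = 412.
With the change applied: demand qd = 6035 - 4p, supply qs = 4p - 5851.
Equate the new curves: 6035 - 4p = 4p - 5851, giving 11886 = 8p, p = 1485.75, q = 92.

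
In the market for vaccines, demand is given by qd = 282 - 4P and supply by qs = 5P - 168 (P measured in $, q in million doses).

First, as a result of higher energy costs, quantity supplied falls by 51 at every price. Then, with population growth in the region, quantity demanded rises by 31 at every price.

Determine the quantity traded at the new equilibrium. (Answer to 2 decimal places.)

76.56

Initially, 282 - 4P = 5P - 168, so 450 = 9P and P = 50, q = 82.
The shock moves the curves to qd = 313 - 4P and qs = 5P - 219.
New equilibrium: 313 - 4P = 5P - 219 ⇒ 532 = 9P ⇒ P = 532/9 ≈ 59.1111, q = 689/9 ≈ 76.5556.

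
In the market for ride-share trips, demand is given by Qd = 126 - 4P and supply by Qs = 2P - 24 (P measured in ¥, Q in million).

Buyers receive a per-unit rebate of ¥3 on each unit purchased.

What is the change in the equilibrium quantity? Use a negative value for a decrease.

Original equilibrium: 126 - 4P = 2P - 24 gives 150 = 6P, so P = 25 and Q = 26.
Since buyers' out-of-pocket price is the market price minus the rebate, the effective demand curve becomes Qd = 138 - 4P.
Clearing the new market: 138 - 4P = 2P - 24, so P = 27 and Q = 30.
ΔQ = 30 − 26 = +4.

+4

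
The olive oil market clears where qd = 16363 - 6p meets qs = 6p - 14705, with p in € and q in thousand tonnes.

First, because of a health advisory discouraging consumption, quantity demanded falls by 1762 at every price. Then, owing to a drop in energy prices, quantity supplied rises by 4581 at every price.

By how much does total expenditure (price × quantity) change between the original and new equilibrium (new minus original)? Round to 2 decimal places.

+2465961.71

Before the shock: 16363 - 6p = 6p - 14705 ⇒ 31068 = 12p ⇒ p = 2589, q = 829.
The shock moves the curves to qd = 14601 - 6p and qs = 6p - 10124.
Clearing the new market: 14601 - 6p = 6p - 10124, so p = 24725/12 ≈ 2060.4167 and q = 2238.5.
Expenditure moves from 2589×829 = 2146281 to 2060.4167×2238.5 = 4612242.7083; change = +2465961.71.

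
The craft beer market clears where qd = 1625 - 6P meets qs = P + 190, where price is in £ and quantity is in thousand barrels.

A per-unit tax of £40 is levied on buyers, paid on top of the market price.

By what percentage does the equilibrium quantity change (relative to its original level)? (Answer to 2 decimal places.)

-8.68

Before the shock: 1625 - 6P = P + 190 ⇒ 1435 = 7P ⇒ P = 205, q = 395.
Since buyers pay the price plus the tax, the effective demand curve becomes qd = 1385 - 6P.
New equilibrium: 1385 - 6P = P + 190 ⇒ 1195 = 7P ⇒ P = 1195/7 ≈ 170.7143, q = 2525/7 ≈ 360.7143.
%Δq = (360.7143 − 395) / 395 × 100 = -8.68%.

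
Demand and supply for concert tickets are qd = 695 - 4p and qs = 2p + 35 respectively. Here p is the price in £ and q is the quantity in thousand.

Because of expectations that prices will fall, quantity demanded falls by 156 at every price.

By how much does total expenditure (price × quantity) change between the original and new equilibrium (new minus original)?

-10998

Initially, 695 - 4p = 2p + 35, so 660 = 6p and p = 110, q = 255.
After the shift, demand is qd = 539 - 4p and supply is qs = 2p + 35.
New equilibrium: 539 - 4p = 2p + 35 ⇒ 504 = 6p ⇒ p = 84, q = 203.
Expenditure moves from 110×255 = 28050 to 84×203 = 17052; change = -10998.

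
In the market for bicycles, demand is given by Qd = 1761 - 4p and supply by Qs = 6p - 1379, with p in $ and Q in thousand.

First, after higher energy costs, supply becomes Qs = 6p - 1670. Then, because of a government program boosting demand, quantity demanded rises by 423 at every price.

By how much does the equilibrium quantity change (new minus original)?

Original equilibrium: 1761 - 4p = 6p - 1379 gives 3140 = 10p, so p = 314 and Q = 505.
With the change applied: demand Qd = 2184 - 4p, supply Qs = 6p - 1670.
Equate the new curves: 2184 - 4p = 6p - 1670, giving 3854 = 10p, p = 385.4, Q = 642.4.
ΔQ = 642.4 − 505 = +137.4.

+137.4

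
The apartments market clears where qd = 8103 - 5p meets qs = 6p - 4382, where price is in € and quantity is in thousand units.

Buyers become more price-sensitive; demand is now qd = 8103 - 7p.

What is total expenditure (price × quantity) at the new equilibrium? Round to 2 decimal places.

1325626.27

Before the shock: 8103 - 5p = 6p - 4382 ⇒ 12485 = 11p ⇒ p = 1135, q = 2428.
The shock moves the curves to qd = 8103 - 7p and qs = 6p - 4382.
Equate the new curves: 8103 - 7p = 6p - 4382, giving 12485 = 13p, p = 12485/13 ≈ 960.3846, q = 17944/13 ≈ 1380.3077.
New expenditure = 960.3846 × 1380.3077 = 1325626.27.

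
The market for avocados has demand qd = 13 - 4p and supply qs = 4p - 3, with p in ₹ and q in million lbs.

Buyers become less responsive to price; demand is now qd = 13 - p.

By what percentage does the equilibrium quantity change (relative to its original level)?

+96

Original equilibrium: 13 - 4p = 4p - 3 gives 16 = 8p, so p = 2 and q = 5.
With the change applied: demand qd = 13 - p, supply qs = 4p - 3.
Setting them equal: 13 - p = 4p - 3 → 16 = 5p, so p = 3.2 and q = 9.8.
%Δq = (9.8 − 5) / 5 × 100 = +96%.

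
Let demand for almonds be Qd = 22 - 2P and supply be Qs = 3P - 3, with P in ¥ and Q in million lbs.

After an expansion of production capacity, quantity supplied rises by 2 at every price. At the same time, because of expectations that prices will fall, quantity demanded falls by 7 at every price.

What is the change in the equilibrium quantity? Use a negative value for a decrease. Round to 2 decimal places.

Before the shock: 22 - 2P = 3P - 3 ⇒ 25 = 5P ⇒ P = 5, Q = 12.
The shock moves the curves to Qd = 15 - 2P and Qs = 3P - 1.
New equilibrium: 15 - 2P = 3P - 1 ⇒ 16 = 5P ⇒ P = 3.2, Q = 8.6.
ΔQ = 8.6 − 12 = -3.40.

-3.40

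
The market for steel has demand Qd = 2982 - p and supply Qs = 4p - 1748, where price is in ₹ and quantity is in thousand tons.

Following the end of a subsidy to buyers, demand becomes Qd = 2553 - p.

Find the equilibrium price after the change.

860.2

Solve the original market: 2982 - p = 4p - 1748, hence p = 946 and Q = 2036.
With the change applied: demand Qd = 2553 - p, supply Qs = 4p - 1748.
Clearing the new market: 2553 - p = 4p - 1748, so p = 860.2 and Q = 1692.8.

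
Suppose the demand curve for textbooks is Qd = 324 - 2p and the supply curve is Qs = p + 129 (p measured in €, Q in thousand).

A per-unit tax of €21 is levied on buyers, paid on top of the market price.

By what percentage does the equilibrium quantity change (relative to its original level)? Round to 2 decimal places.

Original equilibrium: 324 - 2p = p + 129 gives 195 = 3p, so p = 65 and Q = 194.
Since buyers pay the price plus the tax, the effective demand curve becomes Qd = 282 - 2p.
Setting them equal: 282 - 2p = p + 129 → 153 = 3p, so p = 51 and Q = 180.
%ΔQ = (180 − 194) / 194 × 100 = -7.22%.

-7.22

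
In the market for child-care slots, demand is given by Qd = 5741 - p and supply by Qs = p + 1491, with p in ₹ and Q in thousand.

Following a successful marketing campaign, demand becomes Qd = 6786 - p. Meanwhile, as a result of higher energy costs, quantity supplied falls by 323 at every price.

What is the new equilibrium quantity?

3977

Before the shock: 5741 - p = p + 1491 ⇒ 4250 = 2p ⇒ p = 2125, Q = 3616.
With the change applied: demand Qd = 6786 - p, supply Qs = p + 1168.
New equilibrium: 6786 - p = p + 1168 ⇒ 5618 = 2p ⇒ p = 2809, Q = 3977.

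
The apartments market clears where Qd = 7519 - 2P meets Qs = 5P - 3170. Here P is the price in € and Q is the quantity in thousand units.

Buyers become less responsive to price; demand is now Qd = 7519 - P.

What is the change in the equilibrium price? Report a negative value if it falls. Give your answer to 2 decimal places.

+254.50

Before the shock: 7519 - 2P = 5P - 3170 ⇒ 10689 = 7P ⇒ P = 1527, Q = 4465.
With the change applied: demand Qd = 7519 - P, supply Qs = 5P - 3170.
New equilibrium: 7519 - P = 5P - 3170 ⇒ 10689 = 6P ⇒ P = 1781.5, Q = 5737.5.
ΔP = 1781.5 − 1527 = +254.50.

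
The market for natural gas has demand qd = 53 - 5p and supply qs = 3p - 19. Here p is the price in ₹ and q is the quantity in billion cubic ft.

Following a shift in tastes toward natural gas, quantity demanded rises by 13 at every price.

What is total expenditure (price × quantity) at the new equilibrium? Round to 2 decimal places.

Original equilibrium: 53 - 5p = 3p - 19 gives 72 = 8p, so p = 9 and q = 8.
After the shift, demand is qd = 66 - 5p and supply is qs = 3p - 19.
Clearing the new market: 66 - 5p = 3p - 19, so p = 10.625 and q = 12.875.
New expenditure = 10.625 × 12.875 = 136.80.

136.80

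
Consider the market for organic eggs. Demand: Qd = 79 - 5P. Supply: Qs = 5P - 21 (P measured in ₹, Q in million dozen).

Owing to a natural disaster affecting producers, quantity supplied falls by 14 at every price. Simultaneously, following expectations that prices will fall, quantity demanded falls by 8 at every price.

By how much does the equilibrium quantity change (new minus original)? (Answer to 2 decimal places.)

-11.00

Initially, 79 - 5P = 5P - 21, so 100 = 10P and P = 10, Q = 29.
The shock moves the curves to Qd = 71 - 5P and Qs = 5P - 35.
New equilibrium: 71 - 5P = 5P - 35 ⇒ 106 = 10P ⇒ P = 10.6, Q = 18.
ΔQ = 18 − 29 = -11.00.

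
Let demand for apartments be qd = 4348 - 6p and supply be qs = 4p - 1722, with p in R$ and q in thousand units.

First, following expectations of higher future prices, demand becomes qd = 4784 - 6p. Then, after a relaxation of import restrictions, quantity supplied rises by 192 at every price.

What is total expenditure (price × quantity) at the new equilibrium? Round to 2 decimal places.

628621.84

Original equilibrium: 4348 - 6p = 4p - 1722 gives 6070 = 10p, so p = 607 and q = 706.
The shock moves the curves to qd = 4784 - 6p and qs = 4p - 1530.
Clearing the new market: 4784 - 6p = 4p - 1530, so p = 631.4 and q = 995.6.
New expenditure = 631.4 × 995.6 = 628621.84.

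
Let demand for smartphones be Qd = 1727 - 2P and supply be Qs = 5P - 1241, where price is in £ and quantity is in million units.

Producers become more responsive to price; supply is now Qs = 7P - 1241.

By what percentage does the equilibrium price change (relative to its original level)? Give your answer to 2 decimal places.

Initially, 1727 - 2P = 5P - 1241, so 2968 = 7P and P = 424, Q = 879.
After the shift, demand is Qd = 1727 - 2P and supply is Qs = 7P - 1241.
Setting them equal: 1727 - 2P = 7P - 1241 → 2968 = 9P, so P = 2968/9 ≈ 329.7778 and Q = 9607/9 ≈ 1067.4444.
%ΔP = (329.7778 − 424) / 424 × 100 = -22.22%.

-22.22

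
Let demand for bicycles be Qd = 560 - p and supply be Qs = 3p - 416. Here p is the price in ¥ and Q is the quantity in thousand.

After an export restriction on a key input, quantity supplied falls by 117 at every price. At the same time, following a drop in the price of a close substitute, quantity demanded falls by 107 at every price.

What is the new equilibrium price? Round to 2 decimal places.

Original equilibrium: 560 - p = 3p - 416 gives 976 = 4p, so p = 244 and Q = 316.
The shock moves the curves to Qd = 453 - p and Qs = 3p - 533.
Clearing the new market: 453 - p = 3p - 533, so p = 246.5 and Q = 206.5.

246.50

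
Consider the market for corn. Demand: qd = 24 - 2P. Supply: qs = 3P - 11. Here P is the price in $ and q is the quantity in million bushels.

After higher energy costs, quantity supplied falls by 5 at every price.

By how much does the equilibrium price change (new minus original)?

+1

Solve the original market: 24 - 2P = 3P - 11, hence P = 7 and q = 10.
The shock moves the curves to qd = 24 - 2P and qs = 3P - 16.
Clearing the new market: 24 - 2P = 3P - 16, so P = 8 and q = 8.
ΔP = 8 − 7 = +1.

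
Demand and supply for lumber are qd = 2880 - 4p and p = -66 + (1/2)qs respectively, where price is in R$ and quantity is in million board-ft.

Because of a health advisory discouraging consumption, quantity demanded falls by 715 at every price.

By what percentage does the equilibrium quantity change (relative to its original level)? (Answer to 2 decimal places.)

Original equilibrium: 2880 - 4p = 2p + 132 gives 2748 = 6p, so p = 458 and q = 1048.
The new curves are qd = 2165 - 4p (demand) and qs = 2p + 132 (supply).
Clearing the new market: 2165 - 4p = 2p + 132, so p = 2033/6 ≈ 338.8333 and q = 2429/3 ≈ 809.6667.
%Δq = (809.6667 − 1048) / 1048 × 100 = -22.74%.

-22.74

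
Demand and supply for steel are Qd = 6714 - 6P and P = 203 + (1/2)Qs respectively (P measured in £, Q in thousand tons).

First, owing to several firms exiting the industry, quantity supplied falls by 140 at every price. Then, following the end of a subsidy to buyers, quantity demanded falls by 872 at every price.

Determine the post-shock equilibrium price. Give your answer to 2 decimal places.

798.50

Original equilibrium: 6714 - 6P = 2P - 406 gives 7120 = 8P, so P = 890 and Q = 1374.
After the shift, demand is Qd = 5842 - 6P and supply is Qs = 2P - 546.
Equate the new curves: 5842 - 6P = 2P - 546, giving 6388 = 8P, P = 798.5, Q = 1051.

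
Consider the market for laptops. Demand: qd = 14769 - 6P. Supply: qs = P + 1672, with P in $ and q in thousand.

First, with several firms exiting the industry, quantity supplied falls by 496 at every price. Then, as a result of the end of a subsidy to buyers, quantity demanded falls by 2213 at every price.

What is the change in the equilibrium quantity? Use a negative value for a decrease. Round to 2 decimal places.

-741.29

Initially, 14769 - 6P = P + 1672, so 13097 = 7P and P = 1871, q = 3543.
After the shift, demand is qd = 12556 - 6P and supply is qs = P + 1176.
Clearing the new market: 12556 - 6P = P + 1176, so P = 11380/7 ≈ 1625.7143 and q = 19612/7 ≈ 2801.7143.
Δq = 2801.7143 − 3543 = -741.29.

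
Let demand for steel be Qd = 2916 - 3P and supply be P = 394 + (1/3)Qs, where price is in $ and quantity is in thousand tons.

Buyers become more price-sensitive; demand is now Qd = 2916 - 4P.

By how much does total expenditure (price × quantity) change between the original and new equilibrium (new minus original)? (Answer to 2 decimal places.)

-255957.73

Before the shock: 2916 - 3P = 3P - 1182 ⇒ 4098 = 6P ⇒ P = 683, Q = 867.
After the shift, demand is Qd = 2916 - 4P and supply is Qs = 3P - 1182.
Equate the new curves: 2916 - 4P = 3P - 1182, giving 4098 = 7P, P = 4098/7 ≈ 585.4286, Q = 4020/7 ≈ 574.2857.
Expenditure moves from 683×867 = 592161 to 585.4286×574.2857 = 336203.2653; change = -255957.73.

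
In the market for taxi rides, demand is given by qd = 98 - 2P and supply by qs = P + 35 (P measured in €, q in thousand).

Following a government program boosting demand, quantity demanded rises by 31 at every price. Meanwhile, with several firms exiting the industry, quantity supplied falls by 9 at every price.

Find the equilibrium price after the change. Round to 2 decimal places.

Initially, 98 - 2P = P + 35, so 63 = 3P and P = 21, q = 56.
With the change applied: demand qd = 129 - 2P, supply qs = P + 26.
New equilibrium: 129 - 2P = P + 26 ⇒ 103 = 3P ⇒ P = 103/3 ≈ 34.3333, q = 181/3 ≈ 60.3333.

34.33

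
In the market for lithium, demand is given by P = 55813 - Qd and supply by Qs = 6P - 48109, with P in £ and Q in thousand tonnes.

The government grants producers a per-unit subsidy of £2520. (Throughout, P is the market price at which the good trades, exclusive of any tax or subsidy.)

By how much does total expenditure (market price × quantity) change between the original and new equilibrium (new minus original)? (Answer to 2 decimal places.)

Before the shock: 55813 - P = 6P - 48109 ⇒ 103922 = 7P ⇒ P = 14846, Q = 40967.
Since sellers receive the price plus the subsidy, the effective supply curve becomes Qs = 6P - 32989.
Equate the new curves: 55813 - P = 6P - 32989, giving 88802 = 7P, P = 12686, Q = 43127.
Expenditure moves from 14846×40967 = 608196082 to 12686×43127 = 547109122; change = -61086960.00.

-61086960.00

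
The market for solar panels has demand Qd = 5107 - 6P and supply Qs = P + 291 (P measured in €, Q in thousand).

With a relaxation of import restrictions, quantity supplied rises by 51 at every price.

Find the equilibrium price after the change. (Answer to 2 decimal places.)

680.71

Initially, 5107 - 6P = P + 291, so 4816 = 7P and P = 688, Q = 979.
The shock moves the curves to Qd = 5107 - 6P and Qs = P + 342.
Clearing the new market: 5107 - 6P = P + 342, so P = 4765/7 ≈ 680.7143 and Q = 7159/7 ≈ 1022.7143.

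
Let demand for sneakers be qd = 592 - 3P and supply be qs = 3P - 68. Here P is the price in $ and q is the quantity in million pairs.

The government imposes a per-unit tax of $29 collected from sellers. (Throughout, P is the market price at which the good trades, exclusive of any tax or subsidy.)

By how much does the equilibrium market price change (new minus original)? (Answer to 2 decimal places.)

Solve the original market: 592 - 3P = 3P - 68, hence P = 110 and q = 262.
Since sellers keep the price net of the tax, the effective supply curve becomes qs = 3P - 155.
New equilibrium: 592 - 3P = 3P - 155 ⇒ 747 = 6P ⇒ P = 124.5, q = 218.5.
ΔP = 124.5 − 110 = +14.50.

+14.50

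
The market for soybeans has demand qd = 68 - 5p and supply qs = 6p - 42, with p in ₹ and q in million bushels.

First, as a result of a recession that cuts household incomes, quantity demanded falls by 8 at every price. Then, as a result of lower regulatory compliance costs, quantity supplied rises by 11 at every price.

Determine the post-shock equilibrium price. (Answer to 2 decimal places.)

Before the shock: 68 - 5p = 6p - 42 ⇒ 110 = 11p ⇒ p = 10, q = 18.
After the shift, demand is qd = 60 - 5p and supply is qs = 6p - 31.
Setting them equal: 60 - 5p = 6p - 31 → 91 = 11p, so p = 91/11 ≈ 8.2727 and q = 205/11 ≈ 18.6364.

8.27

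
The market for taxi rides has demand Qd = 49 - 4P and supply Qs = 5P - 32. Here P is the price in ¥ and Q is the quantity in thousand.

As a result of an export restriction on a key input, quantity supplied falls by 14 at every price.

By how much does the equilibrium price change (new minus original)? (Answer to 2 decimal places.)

Initially, 49 - 4P = 5P - 32, so 81 = 9P and P = 9, Q = 13.
The shock moves the curves to Qd = 49 - 4P and Qs = 5P - 46.
Equate the new curves: 49 - 4P = 5P - 46, giving 95 = 9P, P = 95/9 ≈ 10.5556, Q = 61/9 ≈ 6.7778.
ΔP = 10.5556 − 9 = +1.56.

+1.56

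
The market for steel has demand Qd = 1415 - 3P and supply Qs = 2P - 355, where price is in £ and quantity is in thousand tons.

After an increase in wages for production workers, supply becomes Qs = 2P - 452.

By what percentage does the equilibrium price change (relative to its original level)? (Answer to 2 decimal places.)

+5.48

Original equilibrium: 1415 - 3P = 2P - 355 gives 1770 = 5P, so P = 354 and Q = 353.
With the change applied: demand Qd = 1415 - 3P, supply Qs = 2P - 452.
Setting them equal: 1415 - 3P = 2P - 452 → 1867 = 5P, so P = 373.4 and Q = 294.8.
%ΔP = (373.4 − 354) / 354 × 100 = +5.48%.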